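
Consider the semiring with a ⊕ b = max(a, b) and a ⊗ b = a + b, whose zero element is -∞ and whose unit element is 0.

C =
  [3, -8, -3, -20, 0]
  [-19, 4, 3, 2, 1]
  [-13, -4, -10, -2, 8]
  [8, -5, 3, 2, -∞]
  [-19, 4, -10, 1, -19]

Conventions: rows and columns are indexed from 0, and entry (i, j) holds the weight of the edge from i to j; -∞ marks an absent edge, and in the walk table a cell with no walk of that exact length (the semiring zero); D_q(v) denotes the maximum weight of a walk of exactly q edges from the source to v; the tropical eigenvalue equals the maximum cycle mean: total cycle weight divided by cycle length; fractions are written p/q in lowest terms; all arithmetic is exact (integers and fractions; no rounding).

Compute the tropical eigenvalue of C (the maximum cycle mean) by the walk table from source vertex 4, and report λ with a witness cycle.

q=0: [-∞, -∞, -∞, -∞, 0]
q=1: [-19, 4, -10, 1, -19]
q=2: [9, 8, 7, 6, 5]
q=3: [14, 12, 11, 10, 15]
q=4: [18, 19, 15, 16, 19]
q=5: [24, 23, 22, 21, 23]
Optimal cycle mean attained by: cycle 1->2->4->1, total 3 + 8 + 4, length 3.
Answer: λ = 5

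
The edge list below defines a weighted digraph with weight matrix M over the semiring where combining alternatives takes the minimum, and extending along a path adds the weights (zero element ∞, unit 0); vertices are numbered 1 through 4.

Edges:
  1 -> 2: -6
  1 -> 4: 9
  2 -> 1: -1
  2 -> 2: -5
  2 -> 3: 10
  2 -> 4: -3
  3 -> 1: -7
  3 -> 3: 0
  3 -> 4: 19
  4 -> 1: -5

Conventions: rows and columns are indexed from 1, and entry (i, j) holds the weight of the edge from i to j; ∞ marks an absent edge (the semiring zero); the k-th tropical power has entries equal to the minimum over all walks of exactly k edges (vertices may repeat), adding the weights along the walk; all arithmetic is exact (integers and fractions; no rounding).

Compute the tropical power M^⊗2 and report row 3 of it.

M^⊗2:
  [-7, -11, 4, -9]
  [-8, -10, 5, -8]
  [-7, -13, 0, 2]
  [∞, -11, ∞, 4]
Answer: row 3 of M^⊗2 = [-7, -13, 0, 2]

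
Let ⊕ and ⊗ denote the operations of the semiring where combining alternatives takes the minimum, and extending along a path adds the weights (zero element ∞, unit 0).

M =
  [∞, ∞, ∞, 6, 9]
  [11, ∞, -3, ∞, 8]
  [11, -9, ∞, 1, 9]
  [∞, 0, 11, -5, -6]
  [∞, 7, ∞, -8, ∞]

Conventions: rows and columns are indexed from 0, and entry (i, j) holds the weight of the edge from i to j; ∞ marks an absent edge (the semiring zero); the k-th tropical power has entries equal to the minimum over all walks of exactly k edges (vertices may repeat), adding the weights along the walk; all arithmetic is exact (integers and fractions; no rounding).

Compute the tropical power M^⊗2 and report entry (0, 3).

M^⊗2:
  [∞, 6, 17, 1, 0]
  [8, -12, ∞, -2, 6]
  [2, 1, -12, -4, -5]
  [11, -5, -3, -14, -11]
  [18, -8, 3, -13, -14]
Key observation: the optimum is the walk 0->3->3, with weight 6 + (-5) = 1.
Optimal value attained by: walk 0->3->3.
Answer: (M^⊗2)[0][3] = 1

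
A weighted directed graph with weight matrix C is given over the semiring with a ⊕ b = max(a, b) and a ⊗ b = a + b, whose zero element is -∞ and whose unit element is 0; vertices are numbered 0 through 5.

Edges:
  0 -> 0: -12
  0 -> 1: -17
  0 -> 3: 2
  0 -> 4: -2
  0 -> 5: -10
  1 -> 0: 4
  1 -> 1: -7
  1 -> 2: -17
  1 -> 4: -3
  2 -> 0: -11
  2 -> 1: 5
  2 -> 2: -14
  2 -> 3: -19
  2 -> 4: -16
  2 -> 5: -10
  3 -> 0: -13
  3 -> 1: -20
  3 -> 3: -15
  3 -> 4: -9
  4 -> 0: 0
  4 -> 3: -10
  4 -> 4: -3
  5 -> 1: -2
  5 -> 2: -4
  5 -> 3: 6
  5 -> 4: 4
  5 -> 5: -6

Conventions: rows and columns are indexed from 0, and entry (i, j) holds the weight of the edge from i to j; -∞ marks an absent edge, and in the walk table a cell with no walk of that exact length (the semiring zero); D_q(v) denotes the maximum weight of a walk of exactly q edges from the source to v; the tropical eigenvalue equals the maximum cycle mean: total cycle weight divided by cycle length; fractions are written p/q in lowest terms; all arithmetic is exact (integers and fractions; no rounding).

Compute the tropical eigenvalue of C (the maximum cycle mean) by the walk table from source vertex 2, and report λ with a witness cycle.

q=0: [-∞, -∞, 0, -∞, -∞, -∞]
q=1: [-11, 5, -14, -19, -16, -10]
q=2: [9, -2, -12, -4, 2, -16]
q=3: [2, -7, -19, 11, 7, -1]
q=4: [7, -3, -5, 5, 4, -7]
q=5: [4, 0, -11, 9, 5, -3]
q=6: [5, -5, -7, 6, 2, -6]
Optimal cycle mean attained by: cycle 0->4->0, total (-2) + 0, length 2.
Answer: λ = -1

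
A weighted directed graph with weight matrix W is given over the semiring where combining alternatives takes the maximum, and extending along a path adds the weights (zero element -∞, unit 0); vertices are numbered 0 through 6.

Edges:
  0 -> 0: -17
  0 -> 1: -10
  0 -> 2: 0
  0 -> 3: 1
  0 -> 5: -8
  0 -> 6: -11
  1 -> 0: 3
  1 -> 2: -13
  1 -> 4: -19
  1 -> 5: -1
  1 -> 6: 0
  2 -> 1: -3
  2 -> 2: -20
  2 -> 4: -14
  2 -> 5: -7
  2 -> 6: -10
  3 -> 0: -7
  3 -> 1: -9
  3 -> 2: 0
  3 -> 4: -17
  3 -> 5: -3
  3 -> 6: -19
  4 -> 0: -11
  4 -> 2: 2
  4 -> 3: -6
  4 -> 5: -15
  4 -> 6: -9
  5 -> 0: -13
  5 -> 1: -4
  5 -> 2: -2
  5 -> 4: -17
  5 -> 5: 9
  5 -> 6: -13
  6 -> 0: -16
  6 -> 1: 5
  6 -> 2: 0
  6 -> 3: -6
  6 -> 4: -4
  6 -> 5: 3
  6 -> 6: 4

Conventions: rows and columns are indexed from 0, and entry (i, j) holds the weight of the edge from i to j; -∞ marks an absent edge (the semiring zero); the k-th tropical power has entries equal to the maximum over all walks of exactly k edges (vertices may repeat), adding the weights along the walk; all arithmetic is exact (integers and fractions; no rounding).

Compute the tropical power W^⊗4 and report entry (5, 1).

W^⊗2:
  [-6, -3, 1, -16, -14, 1, -7]
  [-14, 5, 3, 4, -4, 8, 4]
  [0, -5, -9, -16, -14, 2, -3]
  [-6, -3, -5, -6, -14, 6, -9]
  [-13, -1, -6, -10, -12, -5, -5]
  [-1, 5, 7, -12, -8, 18, -4]
  [8, 9, 4, -2, 0, 12, 8]
W^⊗3:
  [0, -2, -1, -5, -11, 10, -3]
  [8, 9, 6, -2, 0, 17, 8]
  [-2, 2, 0, 1, -7, 11, 1]
  [0, 2, 4, -5, -11, 15, -3]
  [2, 0, -5, -11, -9, 4, -1]
  [8, 14, 16, 0, 1, 27, 5]
  [12, 13, 10, 9, 4, 21, 12]
W^⊗4:
  [1, 6, 8, 1, -7, 19, 1]
  [12, 13, 15, 9, 4, 26, 12]
  [5, 7, 9, -1, -3, 20, 5]
  [5, 11, 13, 1, -2, 24, 2]
  [3, 4, 2, 3, -5, 13, 3]
  [17, 23, 25, 9, 10, 36, 14]
  [16, 17, 19, 13, 8, 30, 16]
Key observation: the optimum is the walk 5->5->5->5->1, with weight 9 + 9 + 9 + (-4) = 23.
Optimal value attained by: walk 5->5->5->5->1.
Answer: (W^⊗4)[5][1] = 23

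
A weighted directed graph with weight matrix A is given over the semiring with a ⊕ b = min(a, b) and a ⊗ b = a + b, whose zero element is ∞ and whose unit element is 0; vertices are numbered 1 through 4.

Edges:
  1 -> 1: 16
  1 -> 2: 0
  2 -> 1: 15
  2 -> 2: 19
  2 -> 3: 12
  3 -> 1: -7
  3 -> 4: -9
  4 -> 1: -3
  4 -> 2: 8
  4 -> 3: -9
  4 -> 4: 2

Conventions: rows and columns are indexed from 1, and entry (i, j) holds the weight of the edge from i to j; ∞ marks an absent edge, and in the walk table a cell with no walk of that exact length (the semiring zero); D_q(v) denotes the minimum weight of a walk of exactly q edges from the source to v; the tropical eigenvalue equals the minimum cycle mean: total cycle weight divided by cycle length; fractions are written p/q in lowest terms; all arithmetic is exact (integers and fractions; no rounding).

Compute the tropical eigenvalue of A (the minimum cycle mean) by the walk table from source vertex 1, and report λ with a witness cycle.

q=0: [0, ∞, ∞, ∞]
q=1: [16, 0, ∞, ∞]
q=2: [15, 16, 12, ∞]
q=3: [5, 15, 28, 3]
q=4: [0, 5, -6, 5]
Optimal cycle mean attained by: cycle 3->4->3, total (-9) + (-9), length 2.
Answer: λ = -9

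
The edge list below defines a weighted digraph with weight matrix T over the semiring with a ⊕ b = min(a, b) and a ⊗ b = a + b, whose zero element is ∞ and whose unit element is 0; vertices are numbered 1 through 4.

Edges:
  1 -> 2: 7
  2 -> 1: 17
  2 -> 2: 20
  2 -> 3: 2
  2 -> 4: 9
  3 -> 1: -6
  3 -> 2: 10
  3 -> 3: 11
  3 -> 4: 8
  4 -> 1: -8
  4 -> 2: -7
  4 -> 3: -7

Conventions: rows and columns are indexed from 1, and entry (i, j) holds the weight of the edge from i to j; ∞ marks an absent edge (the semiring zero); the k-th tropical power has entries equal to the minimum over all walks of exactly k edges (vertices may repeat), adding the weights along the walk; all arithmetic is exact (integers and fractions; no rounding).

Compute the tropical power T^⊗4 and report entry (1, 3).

T^⊗2:
  [24, 27, 9, 16]
  [-4, 2, 2, 10]
  [0, 1, 1, 19]
  [-13, -1, -5, 1]
T^⊗3:
  [3, 9, 9, 17]
  [-4, 3, 3, 10]
  [-5, 7, 3, 9]
  [-11, -6, -6, 3]
T^⊗4:
  [3, 10, 10, 17]
  [-3, 3, 3, 11]
  [-3, 2, 2, 11]
  [-12, -4, -4, 2]
Key observation: the optimum is the walk 1->2->3->4->3, with weight 7 + 2 + 8 + (-7) = 10.
Optimal value attained by: walk 1->2->3->4->3.
Answer: (T^⊗4)[1][3] = 10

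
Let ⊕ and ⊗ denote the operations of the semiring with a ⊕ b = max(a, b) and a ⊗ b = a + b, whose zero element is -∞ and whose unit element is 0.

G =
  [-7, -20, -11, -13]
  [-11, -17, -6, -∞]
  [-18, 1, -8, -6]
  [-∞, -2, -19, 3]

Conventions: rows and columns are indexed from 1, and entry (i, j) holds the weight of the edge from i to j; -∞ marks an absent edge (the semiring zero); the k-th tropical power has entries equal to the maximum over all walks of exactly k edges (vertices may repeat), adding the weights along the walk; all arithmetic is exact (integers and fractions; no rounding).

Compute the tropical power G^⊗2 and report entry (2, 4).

G^⊗2:
  [-14, -10, -18, -10]
  [-18, -5, -14, -12]
  [-10, -7, -5, -3]
  [-13, 1, -8, 6]
Key observation: the optimum is the walk 2->3->4, with weight (-6) + (-6) = -12.
Optimal value attained by: walk 2->3->4.
Answer: (G^⊗2)[2][4] = -12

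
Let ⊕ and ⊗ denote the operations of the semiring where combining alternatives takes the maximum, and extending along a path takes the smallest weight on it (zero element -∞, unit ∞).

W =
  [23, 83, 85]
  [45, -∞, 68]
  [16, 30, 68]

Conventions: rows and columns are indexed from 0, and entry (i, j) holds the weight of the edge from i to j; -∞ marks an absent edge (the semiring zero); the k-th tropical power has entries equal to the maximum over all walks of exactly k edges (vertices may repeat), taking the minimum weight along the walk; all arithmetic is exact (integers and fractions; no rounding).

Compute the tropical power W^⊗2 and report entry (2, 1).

W^⊗2:
  [45, 30, 68]
  [23, 45, 68]
  [30, 30, 68]
Key observation: the optimum is the walk 2->2->1, with weight 68 min 30 = 30.
Optimal value attained by: walk 2->2->1.
Answer: (W^⊗2)[2][1] = 30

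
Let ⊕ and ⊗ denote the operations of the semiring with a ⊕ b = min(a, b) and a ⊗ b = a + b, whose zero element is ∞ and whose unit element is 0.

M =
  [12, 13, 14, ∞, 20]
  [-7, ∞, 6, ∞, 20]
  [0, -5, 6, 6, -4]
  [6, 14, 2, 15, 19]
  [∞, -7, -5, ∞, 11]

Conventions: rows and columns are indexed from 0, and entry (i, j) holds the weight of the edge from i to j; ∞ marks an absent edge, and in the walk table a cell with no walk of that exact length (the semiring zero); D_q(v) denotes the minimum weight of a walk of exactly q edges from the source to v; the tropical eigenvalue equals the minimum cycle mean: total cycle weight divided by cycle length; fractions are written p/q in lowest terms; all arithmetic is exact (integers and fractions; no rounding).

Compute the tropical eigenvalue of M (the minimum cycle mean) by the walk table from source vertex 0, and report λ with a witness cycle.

q=0: [0, ∞, ∞, ∞, ∞]
q=1: [12, 13, 14, ∞, 20]
q=2: [6, 9, 15, 20, 10]
q=3: [2, 3, 5, 21, 11]
q=4: [-4, 0, 6, 11, 1]
q=5: [-7, -6, -4, 12, 2]
Optimal cycle mean attained by: cycle 2->4->2, total (-4) + (-5), length 2.
Answer: λ = -9/2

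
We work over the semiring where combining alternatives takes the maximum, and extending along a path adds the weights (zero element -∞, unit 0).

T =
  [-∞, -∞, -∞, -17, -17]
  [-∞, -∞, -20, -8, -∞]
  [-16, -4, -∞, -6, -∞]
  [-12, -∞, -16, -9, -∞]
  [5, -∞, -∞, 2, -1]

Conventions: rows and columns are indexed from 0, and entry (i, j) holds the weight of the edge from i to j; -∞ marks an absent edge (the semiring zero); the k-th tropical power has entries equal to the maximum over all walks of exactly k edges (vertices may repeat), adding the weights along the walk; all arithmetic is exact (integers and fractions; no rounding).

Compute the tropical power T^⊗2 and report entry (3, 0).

T^⊗2:
  [-12, -∞, -33, -15, -18]
  [-20, -24, -24, -17, -∞]
  [-18, -∞, -22, -12, -33]
  [-21, -20, -25, -18, -29]
  [4, -∞, -14, 1, -2]
Key observation: the optimum is the walk 3->3->0, with weight (-9) + (-12) = -21.
Optimal value attained by: walk 3->3->0.
Answer: (T^⊗2)[3][0] = -21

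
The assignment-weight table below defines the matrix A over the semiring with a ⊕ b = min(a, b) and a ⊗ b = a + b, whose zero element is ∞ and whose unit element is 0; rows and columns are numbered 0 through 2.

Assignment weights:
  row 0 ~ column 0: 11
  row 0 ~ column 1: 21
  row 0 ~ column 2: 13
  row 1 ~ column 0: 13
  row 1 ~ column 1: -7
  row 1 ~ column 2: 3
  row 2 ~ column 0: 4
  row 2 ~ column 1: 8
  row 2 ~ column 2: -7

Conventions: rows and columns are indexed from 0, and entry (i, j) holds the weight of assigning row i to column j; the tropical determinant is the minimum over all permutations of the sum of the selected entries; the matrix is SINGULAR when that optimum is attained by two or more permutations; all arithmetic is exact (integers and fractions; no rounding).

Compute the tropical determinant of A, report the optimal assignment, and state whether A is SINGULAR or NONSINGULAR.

σ = (0, 1, 2): 11 + (-7) + (-7) = -3
σ = (0, 2, 1): 11 + 3 + 8 = 22
σ = (1, 0, 2): 21 + 13 + (-7) = 27
σ = (1, 2, 0): 21 + 3 + 4 = 28
σ = (2, 0, 1): 13 + 13 + 8 = 34
σ = (2, 1, 0): 13 + (-7) + 4 = 10
Optimal value attained by: σ = (0, 1, 2).
Answer: det⊕(A) = -3; verdict: NONSINGULAR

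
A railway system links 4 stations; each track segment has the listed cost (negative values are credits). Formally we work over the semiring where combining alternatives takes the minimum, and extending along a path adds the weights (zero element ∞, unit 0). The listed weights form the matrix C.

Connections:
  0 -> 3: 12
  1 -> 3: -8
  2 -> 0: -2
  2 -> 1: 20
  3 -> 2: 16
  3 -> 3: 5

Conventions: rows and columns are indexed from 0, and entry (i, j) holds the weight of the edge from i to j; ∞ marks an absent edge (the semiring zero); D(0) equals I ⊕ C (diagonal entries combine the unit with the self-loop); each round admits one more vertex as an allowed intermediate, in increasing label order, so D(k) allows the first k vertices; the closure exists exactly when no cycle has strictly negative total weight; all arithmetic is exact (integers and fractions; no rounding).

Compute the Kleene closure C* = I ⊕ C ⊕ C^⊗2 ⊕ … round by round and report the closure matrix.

D(0):
  [0, ∞, ∞, 12]
  [∞, 0, ∞, -8]
  [-2, 20, 0, ∞]
  [∞, ∞, 16, 0]
D(1):
  [0, ∞, ∞, 12]
  [∞, 0, ∞, -8]
  [-2, 20, 0, 10]
  [∞, ∞, 16, 0]
D(2):
  [0, ∞, ∞, 12]
  [∞, 0, ∞, -8]
  [-2, 20, 0, 10]
  [∞, ∞, 16, 0]
D(3):
  [0, ∞, ∞, 12]
  [∞, 0, ∞, -8]
  [-2, 20, 0, 10]
  [14, 36, 16, 0]
D(4):
  [0, 48, 28, 12]
  [6, 0, 8, -8]
  [-2, 20, 0, 10]
  [14, 36, 16, 0]
Answer: C* = [[0, 48, 28, 12], [6, 0, 8, -8], [-2, 20, 0, 10], [14, 36, 16, 0]]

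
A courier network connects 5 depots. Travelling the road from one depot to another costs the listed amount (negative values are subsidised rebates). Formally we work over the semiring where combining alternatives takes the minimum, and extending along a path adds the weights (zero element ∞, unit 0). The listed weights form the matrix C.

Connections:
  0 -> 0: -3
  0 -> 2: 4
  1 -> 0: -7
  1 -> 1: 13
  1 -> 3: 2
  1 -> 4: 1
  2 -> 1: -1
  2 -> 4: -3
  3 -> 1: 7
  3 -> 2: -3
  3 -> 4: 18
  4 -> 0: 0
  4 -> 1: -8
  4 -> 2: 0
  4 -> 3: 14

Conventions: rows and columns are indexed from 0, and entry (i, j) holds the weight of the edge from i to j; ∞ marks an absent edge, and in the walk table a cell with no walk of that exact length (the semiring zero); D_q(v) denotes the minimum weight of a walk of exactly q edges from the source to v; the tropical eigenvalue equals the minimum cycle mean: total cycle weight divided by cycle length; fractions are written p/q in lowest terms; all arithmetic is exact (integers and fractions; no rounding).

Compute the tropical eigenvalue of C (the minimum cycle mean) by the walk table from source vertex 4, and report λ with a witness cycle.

q=0: [∞, ∞, ∞, ∞, 0]
q=1: [0, -8, 0, 14, ∞]
q=2: [-15, -1, 4, -6, -7]
q=3: [-18, -15, -11, 1, 0]
q=4: [-22, -12, -14, -13, -14]
q=5: [-25, -22, -18, -10, -17]
Optimal cycle mean attained by: cycle 0->2->4->1->0, total 4 + (-3) + (-8) + (-7), length 4.
Answer: λ = -7/2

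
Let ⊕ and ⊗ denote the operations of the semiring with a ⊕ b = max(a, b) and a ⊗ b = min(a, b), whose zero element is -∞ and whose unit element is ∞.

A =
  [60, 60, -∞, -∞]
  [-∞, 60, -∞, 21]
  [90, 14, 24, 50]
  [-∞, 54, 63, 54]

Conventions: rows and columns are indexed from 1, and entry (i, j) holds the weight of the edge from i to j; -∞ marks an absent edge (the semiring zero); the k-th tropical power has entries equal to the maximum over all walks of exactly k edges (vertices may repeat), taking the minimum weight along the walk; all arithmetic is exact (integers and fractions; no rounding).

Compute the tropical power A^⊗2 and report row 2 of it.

A^⊗2:
  [60, 60, -∞, 21]
  [-∞, 60, 21, 21]
  [60, 60, 50, 50]
  [63, 54, 54, 54]
Answer: row 2 of A^⊗2 = [-∞, 60, 21, 21]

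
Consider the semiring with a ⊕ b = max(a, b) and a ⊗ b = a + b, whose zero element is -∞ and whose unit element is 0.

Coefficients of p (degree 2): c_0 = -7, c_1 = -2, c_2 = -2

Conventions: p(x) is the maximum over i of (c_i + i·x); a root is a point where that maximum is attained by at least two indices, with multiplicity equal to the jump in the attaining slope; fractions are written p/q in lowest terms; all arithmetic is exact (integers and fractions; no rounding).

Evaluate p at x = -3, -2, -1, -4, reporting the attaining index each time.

p(-3) = max(-7+0·(-3)=-7, -2+1·(-3)=-5, -2+2·(-3)=-8) = -5 (attained by i=1)
p(-2) = max(-7+0·(-2)=-7, -2+1·(-2)=-4, -2+2·(-2)=-6) = -4 (attained by i=1)
p(-1) = max(-7+0·(-1)=-7, -2+1·(-1)=-3, -2+2·(-1)=-4) = -3 (attained by i=1)
p(-4) = max(-7+0·(-4)=-7, -2+1·(-4)=-6, -2+2·(-4)=-10) = -6 (attained by i=1)
Answer: p(-3) = -5; p(-2) = -4; p(-1) = -3; p(-4) = -6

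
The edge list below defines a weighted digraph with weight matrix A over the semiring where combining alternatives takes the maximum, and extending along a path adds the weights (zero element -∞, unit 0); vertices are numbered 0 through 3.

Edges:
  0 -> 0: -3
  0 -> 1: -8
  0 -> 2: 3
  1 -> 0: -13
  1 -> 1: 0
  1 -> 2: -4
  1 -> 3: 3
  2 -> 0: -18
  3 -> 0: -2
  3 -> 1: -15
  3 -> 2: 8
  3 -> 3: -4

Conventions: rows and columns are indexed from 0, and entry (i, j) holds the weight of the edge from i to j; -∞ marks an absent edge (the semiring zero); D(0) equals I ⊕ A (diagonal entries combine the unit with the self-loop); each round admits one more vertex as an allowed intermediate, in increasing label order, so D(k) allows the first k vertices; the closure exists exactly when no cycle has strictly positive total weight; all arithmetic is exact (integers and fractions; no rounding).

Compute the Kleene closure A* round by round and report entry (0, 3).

D(0):
  [0, -8, 3, -∞]
  [-13, 0, -4, 3]
  [-18, -∞, 0, -∞]
  [-2, -15, 8, 0]
D(1):
  [0, -8, 3, -∞]
  [-13, 0, -4, 3]
  [-18, -26, 0, -∞]
  [-2, -10, 8, 0]
D(2):
  [0, -8, 3, -5]
  [-13, 0, -4, 3]
  [-18, -26, 0, -23]
  [-2, -10, 8, 0]
D(3):
  [0, -8, 3, -5]
  [-13, 0, -4, 3]
  [-18, -26, 0, -23]
  [-2, -10, 8, 0]
D(4):
  [0, -8, 3, -5]
  [1, 0, 11, 3]
  [-18, -26, 0, -23]
  [-2, -10, 8, 0]
Answer: A*[0][3] = -5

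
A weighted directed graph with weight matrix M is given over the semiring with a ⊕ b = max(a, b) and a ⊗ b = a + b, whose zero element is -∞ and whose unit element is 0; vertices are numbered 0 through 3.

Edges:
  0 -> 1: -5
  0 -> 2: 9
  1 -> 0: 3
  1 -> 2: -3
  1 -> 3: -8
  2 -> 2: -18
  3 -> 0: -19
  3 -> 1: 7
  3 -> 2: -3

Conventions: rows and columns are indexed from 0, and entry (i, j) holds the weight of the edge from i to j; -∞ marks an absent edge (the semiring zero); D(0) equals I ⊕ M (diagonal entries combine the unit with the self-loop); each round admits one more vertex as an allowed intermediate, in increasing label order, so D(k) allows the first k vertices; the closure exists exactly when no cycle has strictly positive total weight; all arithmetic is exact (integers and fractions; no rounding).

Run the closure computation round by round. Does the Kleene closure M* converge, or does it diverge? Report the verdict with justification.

D(0):
  [0, -5, 9, -∞]
  [3, 0, -3, -8]
  [-∞, -∞, 0, -∞]
  [-19, 7, -3, 0]
D(1):
  [0, -5, 9, -∞]
  [3, 0, 12, -8]
  [-∞, -∞, 0, -∞]
  [-19, 7, -3, 0]
D(2):
  [0, -5, 9, -13]
  [3, 0, 12, -8]
  [-∞, -∞, 0, -∞]
  [10, 7, 19, 0]
D(3):
  [0, -5, 9, -13]
  [3, 0, 12, -8]
  [-∞, -∞, 0, -∞]
  [10, 7, 19, 0]
D(4):
  [0, -5, 9, -13]
  [3, 0, 12, -8]
  [-∞, -∞, 0, -∞]
  [10, 7, 19, 0]
Key observation: every diagonal entry stays at the unit through all rounds, so no improving cycle exists.
Answer: CONVERGES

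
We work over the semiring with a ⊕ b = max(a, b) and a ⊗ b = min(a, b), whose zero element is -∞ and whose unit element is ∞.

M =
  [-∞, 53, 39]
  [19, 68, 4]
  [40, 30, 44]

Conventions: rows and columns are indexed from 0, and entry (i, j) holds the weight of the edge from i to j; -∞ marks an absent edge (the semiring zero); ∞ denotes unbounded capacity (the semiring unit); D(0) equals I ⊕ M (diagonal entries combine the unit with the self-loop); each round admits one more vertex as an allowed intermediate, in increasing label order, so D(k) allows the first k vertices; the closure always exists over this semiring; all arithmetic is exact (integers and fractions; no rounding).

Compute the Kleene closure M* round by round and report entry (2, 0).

D(0):
  [∞, 53, 39]
  [19, ∞, 4]
  [40, 30, ∞]
D(1):
  [∞, 53, 39]
  [19, ∞, 19]
  [40, 40, ∞]
D(2):
  [∞, 53, 39]
  [19, ∞, 19]
  [40, 40, ∞]
D(3):
  [∞, 53, 39]
  [19, ∞, 19]
  [40, 40, ∞]
Answer: M*[2][0] = 40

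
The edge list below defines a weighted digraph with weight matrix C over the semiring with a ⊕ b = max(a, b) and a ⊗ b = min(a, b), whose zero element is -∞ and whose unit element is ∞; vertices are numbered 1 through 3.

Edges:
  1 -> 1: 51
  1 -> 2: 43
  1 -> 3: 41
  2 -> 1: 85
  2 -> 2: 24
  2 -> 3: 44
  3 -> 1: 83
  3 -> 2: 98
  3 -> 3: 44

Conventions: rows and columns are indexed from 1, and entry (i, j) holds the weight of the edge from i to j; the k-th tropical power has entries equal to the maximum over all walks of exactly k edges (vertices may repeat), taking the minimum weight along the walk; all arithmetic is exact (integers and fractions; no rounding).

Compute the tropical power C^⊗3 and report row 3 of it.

C^⊗2:
  [51, 43, 43]
  [51, 44, 44]
  [85, 44, 44]
C^⊗3:
  [51, 43, 43]
  [51, 44, 44]
  [51, 44, 44]
Answer: row 3 of C^⊗3 = [51, 44, 44]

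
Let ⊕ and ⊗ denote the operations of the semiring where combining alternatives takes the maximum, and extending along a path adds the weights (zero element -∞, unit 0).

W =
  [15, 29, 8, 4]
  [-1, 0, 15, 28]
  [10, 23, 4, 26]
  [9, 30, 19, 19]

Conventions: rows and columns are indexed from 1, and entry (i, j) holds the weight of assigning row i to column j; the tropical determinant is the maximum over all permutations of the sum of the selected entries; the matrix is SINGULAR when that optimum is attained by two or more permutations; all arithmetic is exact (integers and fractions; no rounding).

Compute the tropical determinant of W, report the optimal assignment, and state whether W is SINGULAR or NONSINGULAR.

σ = (1, 2, 3, 4): 15 + 0 + 4 + 19 = 38
σ = (1, 2, 4, 3): 15 + 0 + 26 + 19 = 60
σ = (1, 3, 2, 4): 15 + 15 + 23 + 19 = 72
σ = (1, 3, 4, 2): 15 + 15 + 26 + 30 = 86
σ = (1, 4, 2, 3): 15 + 28 + 23 + 19 = 85
σ = (1, 4, 3, 2): 15 + 28 + 4 + 30 = 77
σ = (2, 1, 3, 4): 29 + (-1) + 4 + 19 = 51
σ = (2, 1, 4, 3): 29 + (-1) + 26 + 19 = 73
σ = (2, 3, 1, 4): 29 + 15 + 10 + 19 = 73
σ = (2, 3, 4, 1): 29 + 15 + 26 + 9 = 79
σ = (2, 4, 1, 3): 29 + 28 + 10 + 19 = 86
σ = (2, 4, 3, 1): 29 + 28 + 4 + 9 = 70
σ = (3, 1, 2, 4): 8 + (-1) + 23 + 19 = 49
σ = (3, 1, 4, 2): 8 + (-1) + 26 + 30 = 63
σ = (3, 2, 1, 4): 8 + 0 + 10 + 19 = 37
σ = (3, 2, 4, 1): 8 + 0 + 26 + 9 = 43
σ = (3, 4, 1, 2): 8 + 28 + 10 + 30 = 76
σ = (3, 4, 2, 1): 8 + 28 + 23 + 9 = 68
σ = (4, 1, 2, 3): 4 + (-1) + 23 + 19 = 45
σ = (4, 1, 3, 2): 4 + (-1) + 4 + 30 = 37
σ = (4, 2, 1, 3): 4 + 0 + 10 + 19 = 33
σ = (4, 2, 3, 1): 4 + 0 + 4 + 9 = 17
σ = (4, 3, 1, 2): 4 + 15 + 10 + 30 = 59
σ = (4, 3, 2, 1): 4 + 15 + 23 + 9 = 51
Optimal value attained by: σ = (1, 3, 4, 2).
Answer: det⊕(W) = 86; verdict: SINGULAR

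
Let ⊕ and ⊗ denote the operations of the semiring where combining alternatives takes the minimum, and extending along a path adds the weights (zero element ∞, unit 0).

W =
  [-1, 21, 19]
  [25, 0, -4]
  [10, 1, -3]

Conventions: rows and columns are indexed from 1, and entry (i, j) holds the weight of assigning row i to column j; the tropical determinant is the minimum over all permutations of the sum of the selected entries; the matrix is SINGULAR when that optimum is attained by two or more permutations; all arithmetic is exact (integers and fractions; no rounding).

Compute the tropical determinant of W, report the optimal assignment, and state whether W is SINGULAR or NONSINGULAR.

σ = (1, 2, 3): (-1) + 0 + (-3) = -4
σ = (1, 3, 2): (-1) + (-4) + 1 = -4
σ = (2, 1, 3): 21 + 25 + (-3) = 43
σ = (2, 3, 1): 21 + (-4) + 10 = 27
σ = (3, 1, 2): 19 + 25 + 1 = 45
σ = (3, 2, 1): 19 + 0 + 10 = 29
Optimal value attained by: σ = (1, 2, 3).
Answer: det⊕(W) = -4; verdict: SINGULAR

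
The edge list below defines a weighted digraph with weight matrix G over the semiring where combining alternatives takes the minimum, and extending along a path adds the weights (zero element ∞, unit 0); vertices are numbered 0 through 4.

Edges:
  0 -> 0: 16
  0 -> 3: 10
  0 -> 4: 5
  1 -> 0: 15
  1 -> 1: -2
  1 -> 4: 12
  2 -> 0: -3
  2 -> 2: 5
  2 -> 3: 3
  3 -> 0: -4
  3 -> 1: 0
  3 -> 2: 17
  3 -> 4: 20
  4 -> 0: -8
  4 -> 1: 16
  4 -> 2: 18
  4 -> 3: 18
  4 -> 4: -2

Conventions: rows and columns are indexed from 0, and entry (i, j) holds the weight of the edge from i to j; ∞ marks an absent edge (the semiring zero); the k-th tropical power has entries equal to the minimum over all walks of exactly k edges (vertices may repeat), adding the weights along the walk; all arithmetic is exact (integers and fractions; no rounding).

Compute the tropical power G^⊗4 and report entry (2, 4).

G^⊗2:
  [-3, 10, 23, 23, 3]
  [4, -4, 30, 25, 10]
  [-1, 3, 10, 7, 2]
  [12, -2, 22, 6, 1]
  [-10, 14, 16, 2, -4]
G^⊗3:
  [-5, 8, 21, 7, 1]
  [2, -6, 28, 14, 8]
  [-6, 1, 15, 9, 0]
  [-7, -4, 19, 19, -1]
  [-12, 2, 14, 0, -6]
G^⊗4:
  [-7, 6, 19, 5, -1]
  [0, -8, 26, 12, 6]
  [-8, -1, 18, 4, -2]
  [-9, -6, 17, 3, -3]
  [-14, 0, 12, -2, -8]
Key observation: the optimum is the walk 2->0->4->4->4, with weight (-3) + 5 + (-2) + (-2) = -2.
Optimal value attained by: walk 2->0->4->4->4.
Answer: (G^⊗4)[2][4] = -2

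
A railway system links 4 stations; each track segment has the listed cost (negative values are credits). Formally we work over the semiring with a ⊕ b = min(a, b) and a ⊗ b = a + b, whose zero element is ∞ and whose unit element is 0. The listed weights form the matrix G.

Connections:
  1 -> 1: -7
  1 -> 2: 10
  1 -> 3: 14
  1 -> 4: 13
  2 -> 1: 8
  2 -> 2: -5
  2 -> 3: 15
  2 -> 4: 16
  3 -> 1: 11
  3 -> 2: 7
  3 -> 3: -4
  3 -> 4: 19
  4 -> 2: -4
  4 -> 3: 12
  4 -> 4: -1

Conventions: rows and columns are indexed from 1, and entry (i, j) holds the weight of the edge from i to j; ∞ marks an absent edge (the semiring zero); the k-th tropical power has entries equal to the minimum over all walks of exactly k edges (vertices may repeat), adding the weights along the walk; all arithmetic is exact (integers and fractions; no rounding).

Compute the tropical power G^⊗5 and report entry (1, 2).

G^⊗2:
  [-14, 3, 7, 6]
  [1, -10, 10, 11]
  [4, 2, -8, 15]
  [4, -9, 8, -2]
G^⊗3:
  [-21, -4, 0, -1]
  [-6, -15, 5, 6]
  [-3, -3, -12, 11]
  [-3, -14, 4, -3]
G^⊗4:
  [-28, -11, -7, -8]
  [-13, -20, 0, 1]
  [-10, -8, -16, 7]
  [-10, -19, 0, -4]
G^⊗5:
  [-35, -18, -14, -15]
  [-20, -25, -5, -4]
  [-17, -13, -20, 3]
  [-17, -24, -4, -5]
Key observation: the optimum is the walk 1->1->1->1->1->2, with weight (-7) + (-7) + (-7) + (-7) + 10 = -18.
Optimal value attained by: walk 1->1->1->1->1->2.
Answer: (G^⊗5)[1][2] = -18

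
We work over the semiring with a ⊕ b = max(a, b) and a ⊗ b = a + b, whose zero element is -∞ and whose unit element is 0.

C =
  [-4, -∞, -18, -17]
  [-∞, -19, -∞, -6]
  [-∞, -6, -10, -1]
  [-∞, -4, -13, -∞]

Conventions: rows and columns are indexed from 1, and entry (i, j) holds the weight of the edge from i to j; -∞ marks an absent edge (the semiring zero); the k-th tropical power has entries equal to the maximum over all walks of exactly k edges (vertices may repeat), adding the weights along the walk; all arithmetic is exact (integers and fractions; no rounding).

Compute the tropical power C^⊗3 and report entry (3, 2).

C^⊗2:
  [-8, -21, -22, -19]
  [-∞, -10, -19, -25]
  [-∞, -5, -14, -11]
  [-∞, -19, -23, -10]
C^⊗3:
  [-12, -23, -26, -23]
  [-∞, -25, -29, -16]
  [-∞, -15, -24, -11]
  [-∞, -14, -23, -24]
Key observation: the optimum is the walk 3->3->4->2, with weight (-10) + (-1) + (-4) = -15.
Optimal value attained by: walk 3->3->4->2.
Answer: (C^⊗3)[3][2] = -15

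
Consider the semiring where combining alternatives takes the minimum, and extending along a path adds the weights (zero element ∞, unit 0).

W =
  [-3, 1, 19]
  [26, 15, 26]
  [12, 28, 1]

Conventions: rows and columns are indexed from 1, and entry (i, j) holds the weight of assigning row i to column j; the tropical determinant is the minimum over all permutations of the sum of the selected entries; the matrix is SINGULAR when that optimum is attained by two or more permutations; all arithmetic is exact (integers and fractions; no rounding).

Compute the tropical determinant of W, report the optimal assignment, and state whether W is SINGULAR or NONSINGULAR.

σ = (1, 2, 3): (-3) + 15 + 1 = 13
σ = (1, 3, 2): (-3) + 26 + 28 = 51
σ = (2, 1, 3): 1 + 26 + 1 = 28
σ = (2, 3, 1): 1 + 26 + 12 = 39
σ = (3, 1, 2): 19 + 26 + 28 = 73
σ = (3, 2, 1): 19 + 15 + 12 = 46
Optimal value attained by: σ = (1, 2, 3).
Answer: det⊕(W) = 13; verdict: NONSINGULAR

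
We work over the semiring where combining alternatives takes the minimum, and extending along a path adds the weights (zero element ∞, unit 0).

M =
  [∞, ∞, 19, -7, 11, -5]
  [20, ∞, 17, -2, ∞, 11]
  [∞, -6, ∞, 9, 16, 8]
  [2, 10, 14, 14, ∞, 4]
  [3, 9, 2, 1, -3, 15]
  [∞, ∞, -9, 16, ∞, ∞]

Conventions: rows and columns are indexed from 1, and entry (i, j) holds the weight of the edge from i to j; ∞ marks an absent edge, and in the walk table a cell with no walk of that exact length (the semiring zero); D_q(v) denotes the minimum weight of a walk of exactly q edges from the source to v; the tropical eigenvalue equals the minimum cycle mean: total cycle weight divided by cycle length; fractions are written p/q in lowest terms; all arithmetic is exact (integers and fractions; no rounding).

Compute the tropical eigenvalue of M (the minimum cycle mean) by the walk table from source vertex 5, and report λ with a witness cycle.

q=0: [∞, ∞, ∞, ∞, 0, ∞]
q=1: [3, 9, 2, 1, -3, 15]
q=2: [0, -4, -1, -4, -6, -2]
q=3: [-3, -7, -11, -7, -9, -5]
q=4: [-6, -17, -14, -10, -12, -8]
q=5: [-9, -20, -17, -19, -15, -11]
q=6: [-17, -23, -20, -22, -18, -15]
Optimal cycle mean attained by: cycle 1->6->3->2->4->1, total (-5) + (-9) + (-6) + (-2) + 2, length 5.
Answer: λ = -4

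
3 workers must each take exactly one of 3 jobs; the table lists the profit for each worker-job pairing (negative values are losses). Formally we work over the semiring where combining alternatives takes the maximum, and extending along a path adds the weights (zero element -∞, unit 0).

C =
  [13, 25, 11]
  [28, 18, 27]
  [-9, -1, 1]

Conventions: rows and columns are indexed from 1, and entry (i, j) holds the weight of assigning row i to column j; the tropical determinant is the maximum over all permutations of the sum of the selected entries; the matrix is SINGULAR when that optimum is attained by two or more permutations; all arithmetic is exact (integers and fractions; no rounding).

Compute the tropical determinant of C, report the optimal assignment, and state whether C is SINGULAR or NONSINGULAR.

σ = (1, 2, 3): 13 + 18 + 1 = 32
σ = (1, 3, 2): 13 + 27 + (-1) = 39
σ = (2, 1, 3): 25 + 28 + 1 = 54
σ = (2, 3, 1): 25 + 27 + (-9) = 43
σ = (3, 1, 2): 11 + 28 + (-1) = 38
σ = (3, 2, 1): 11 + 18 + (-9) = 20
Optimal value attained by: σ = (2, 1, 3).
Answer: det⊕(C) = 54; verdict: NONSINGULAR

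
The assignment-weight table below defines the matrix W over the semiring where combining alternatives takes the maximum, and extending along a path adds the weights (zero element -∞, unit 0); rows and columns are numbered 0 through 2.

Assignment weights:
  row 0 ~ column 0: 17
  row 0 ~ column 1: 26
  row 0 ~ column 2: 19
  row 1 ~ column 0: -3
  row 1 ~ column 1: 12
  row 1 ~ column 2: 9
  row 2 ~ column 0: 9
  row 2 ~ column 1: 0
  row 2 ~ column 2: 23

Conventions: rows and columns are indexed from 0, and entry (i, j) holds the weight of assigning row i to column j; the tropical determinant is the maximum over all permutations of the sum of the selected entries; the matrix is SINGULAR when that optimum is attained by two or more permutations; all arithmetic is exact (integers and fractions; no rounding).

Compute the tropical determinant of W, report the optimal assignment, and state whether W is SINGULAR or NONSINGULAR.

σ = (0, 1, 2): 17 + 12 + 23 = 52
σ = (0, 2, 1): 17 + 9 + 0 = 26
σ = (1, 0, 2): 26 + (-3) + 23 = 46
σ = (1, 2, 0): 26 + 9 + 9 = 44
σ = (2, 0, 1): 19 + (-3) + 0 = 16
σ = (2, 1, 0): 19 + 12 + 9 = 40
Optimal value attained by: σ = (0, 1, 2).
Answer: det⊕(W) = 52; verdict: NONSINGULAR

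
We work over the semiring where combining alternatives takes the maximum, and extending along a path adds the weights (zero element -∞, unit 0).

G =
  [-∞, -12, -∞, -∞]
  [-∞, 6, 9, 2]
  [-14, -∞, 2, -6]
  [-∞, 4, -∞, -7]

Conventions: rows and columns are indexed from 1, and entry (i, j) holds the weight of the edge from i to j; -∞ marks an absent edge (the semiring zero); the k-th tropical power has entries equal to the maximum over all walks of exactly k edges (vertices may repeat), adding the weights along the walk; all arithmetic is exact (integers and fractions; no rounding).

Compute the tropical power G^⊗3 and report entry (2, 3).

G^⊗2:
  [-∞, -6, -3, -10]
  [-5, 12, 15, 8]
  [-12, -2, 4, -4]
  [-∞, 10, 13, 6]
G^⊗3:
  [-17, 0, 3, -4]
  [1, 18, 21, 14]
  [-10, 4, 7, 0]
  [-1, 16, 19, 12]
Key observation: the optimum is the walk 2->2->2->3, with weight 6 + 6 + 9 = 21.
Optimal value attained by: walk 2->2->2->3.
Answer: (G^⊗3)[2][3] = 21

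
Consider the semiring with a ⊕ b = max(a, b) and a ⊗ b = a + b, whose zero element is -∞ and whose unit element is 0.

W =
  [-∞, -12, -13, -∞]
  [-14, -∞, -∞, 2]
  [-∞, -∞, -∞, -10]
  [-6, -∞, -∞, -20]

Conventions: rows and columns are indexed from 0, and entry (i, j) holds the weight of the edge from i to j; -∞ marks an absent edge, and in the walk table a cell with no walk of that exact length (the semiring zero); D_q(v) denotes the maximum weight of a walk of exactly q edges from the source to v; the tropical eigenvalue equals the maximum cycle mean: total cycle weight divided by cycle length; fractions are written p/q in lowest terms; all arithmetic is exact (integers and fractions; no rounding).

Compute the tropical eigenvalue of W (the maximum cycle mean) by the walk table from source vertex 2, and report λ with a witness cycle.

q=0: [-∞, -∞, 0, -∞]
q=1: [-∞, -∞, -∞, -10]
q=2: [-16, -∞, -∞, -30]
q=3: [-36, -28, -29, -50]
q=4: [-42, -48, -49, -26]
Optimal cycle mean attained by: cycle 0->1->3->0, total (-12) + 2 + (-6), length 3.
Answer: λ = -16/3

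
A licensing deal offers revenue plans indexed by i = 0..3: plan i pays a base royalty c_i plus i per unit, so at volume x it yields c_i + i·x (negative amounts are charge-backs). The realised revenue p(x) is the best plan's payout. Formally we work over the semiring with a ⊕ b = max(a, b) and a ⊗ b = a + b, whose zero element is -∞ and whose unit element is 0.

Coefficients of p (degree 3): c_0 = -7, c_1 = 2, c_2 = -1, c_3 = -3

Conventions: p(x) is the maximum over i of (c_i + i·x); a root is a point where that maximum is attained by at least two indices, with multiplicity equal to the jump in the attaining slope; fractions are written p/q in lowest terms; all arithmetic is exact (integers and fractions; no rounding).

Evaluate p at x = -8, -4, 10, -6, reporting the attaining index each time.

p(-8) = max(-7+0·(-8)=-7, 2+1·(-8)=-6, -1+2·(-8)=-17, -3+3·(-8)=-27) = -6 (attained by i=1)
p(-4) = max(-7+0·(-4)=-7, 2+1·(-4)=-2, -1+2·(-4)=-9, -3+3·(-4)=-15) = -2 (attained by i=1)
p(10) = max(-7+0·10=-7, 2+1·10=12, -1+2·10=19, -3+3·10=27) = 27 (attained by i=3)
p(-6) = max(-7+0·(-6)=-7, 2+1·(-6)=-4, -1+2·(-6)=-13, -3+3·(-6)=-21) = -4 (attained by i=1)
Answer: p(-8) = -6; p(-4) = -2; p(10) = 27; p(-6) = -4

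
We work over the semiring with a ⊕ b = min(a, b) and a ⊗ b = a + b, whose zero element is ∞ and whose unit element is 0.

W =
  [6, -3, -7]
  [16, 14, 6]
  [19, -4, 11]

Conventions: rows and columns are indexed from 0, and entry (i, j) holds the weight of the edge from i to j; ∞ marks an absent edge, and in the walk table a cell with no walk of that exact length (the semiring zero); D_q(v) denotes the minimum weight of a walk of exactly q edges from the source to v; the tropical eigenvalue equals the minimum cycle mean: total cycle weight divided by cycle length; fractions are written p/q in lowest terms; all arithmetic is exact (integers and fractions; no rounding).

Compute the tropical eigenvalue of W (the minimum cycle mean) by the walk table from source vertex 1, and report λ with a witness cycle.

q=0: [∞, 0, ∞]
q=1: [16, 14, 6]
q=2: [22, 2, 9]
q=3: [18, 5, 8]
Optimal cycle mean attained by: cycle 1->2->1, total 6 + (-4), length 2.
Answer: λ = 1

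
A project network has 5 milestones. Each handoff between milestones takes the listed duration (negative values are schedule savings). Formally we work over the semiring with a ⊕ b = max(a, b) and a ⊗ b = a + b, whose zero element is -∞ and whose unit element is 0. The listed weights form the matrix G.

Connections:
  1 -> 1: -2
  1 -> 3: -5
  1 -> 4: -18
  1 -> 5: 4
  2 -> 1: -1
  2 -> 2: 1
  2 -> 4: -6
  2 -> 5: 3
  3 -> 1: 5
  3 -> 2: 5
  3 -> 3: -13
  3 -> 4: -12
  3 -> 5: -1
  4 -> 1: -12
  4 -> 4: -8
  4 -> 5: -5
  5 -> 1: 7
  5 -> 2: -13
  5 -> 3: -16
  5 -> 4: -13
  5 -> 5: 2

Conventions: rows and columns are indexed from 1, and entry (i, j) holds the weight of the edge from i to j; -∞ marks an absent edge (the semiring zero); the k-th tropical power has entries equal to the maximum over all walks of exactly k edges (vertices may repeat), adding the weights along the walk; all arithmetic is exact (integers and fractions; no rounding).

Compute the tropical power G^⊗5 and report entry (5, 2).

G^⊗2:
  [11, 0, -7, -9, 6]
  [10, 2, -6, -5, 5]
  [6, 6, 0, -1, 9]
  [2, -18, -17, -16, -3]
  [9, -11, 2, -11, 11]
G^⊗3:
  [13, 1, 6, -6, 15]
  [12, 3, 5, -4, 14]
  [16, 7, 1, 0, 11]
  [4, -12, -3, -16, 6]
  [18, 7, 4, -2, 13]
G^⊗4:
  [22, 11, 8, 2, 17]
  [21, 10, 7, 1, 16]
  [18, 8, 11, 1, 20]
  [13, 2, -1, -7, 8]
  [20, 9, 13, 1, 22]
G^⊗5:
  [24, 13, 17, 5, 26]
  [23, 12, 16, 4, 25]
  [27, 16, 13, 7, 22]
  [15, 4, 8, -4, 17]
  [29, 18, 15, 9, 24]
Key observation: the optimum is the walk 5->1->5->1->3->2, with weight 7 + 4 + 7 + (-5) + 5 = 18.
Optimal value attained by: walk 5->1->5->1->3->2.
Answer: (G^⊗5)[5][2] = 18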